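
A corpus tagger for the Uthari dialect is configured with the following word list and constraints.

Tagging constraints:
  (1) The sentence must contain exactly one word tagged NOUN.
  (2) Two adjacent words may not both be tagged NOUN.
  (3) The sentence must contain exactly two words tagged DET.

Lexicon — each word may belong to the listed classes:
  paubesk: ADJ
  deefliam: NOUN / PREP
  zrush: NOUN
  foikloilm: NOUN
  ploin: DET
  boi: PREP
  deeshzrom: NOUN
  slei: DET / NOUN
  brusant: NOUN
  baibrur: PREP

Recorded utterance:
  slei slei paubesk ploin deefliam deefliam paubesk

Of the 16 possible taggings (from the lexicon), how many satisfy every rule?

2

Candidates per position — 1:slei {DET,NOUN}; 2:slei {DET,NOUN}; 3:paubesk {ADJ}; 4:ploin {DET}; 5:deefliam {NOUN,PREP}; 6:deefliam {NOUN,PREP}; 7:paubesk {ADJ}.
There are 16 candidate sequences in total.
The sequences that satisfy every rule: DET NOUN ADJ DET PREP PREP ADJ; NOUN DET ADJ DET PREP PREP ADJ.
Count = 2.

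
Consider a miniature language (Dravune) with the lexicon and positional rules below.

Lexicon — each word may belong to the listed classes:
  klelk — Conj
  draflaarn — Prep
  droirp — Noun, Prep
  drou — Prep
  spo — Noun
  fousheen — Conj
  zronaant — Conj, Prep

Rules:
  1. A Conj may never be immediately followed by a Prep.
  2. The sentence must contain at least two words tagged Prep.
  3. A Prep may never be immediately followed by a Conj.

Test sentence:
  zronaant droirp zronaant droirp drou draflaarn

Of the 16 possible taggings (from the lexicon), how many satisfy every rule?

Candidates per position — 1:zronaant {Conj,Prep}; 2:droirp {Noun,Prep}; 3:zronaant {Conj,Prep}; 4:droirp {Noun,Prep}; 5:drou {Prep}; 6:draflaarn {Prep}.
There are 16 candidate sequences in total.
Checking each against the rules leaves 8 sequences.
Count = 8.

8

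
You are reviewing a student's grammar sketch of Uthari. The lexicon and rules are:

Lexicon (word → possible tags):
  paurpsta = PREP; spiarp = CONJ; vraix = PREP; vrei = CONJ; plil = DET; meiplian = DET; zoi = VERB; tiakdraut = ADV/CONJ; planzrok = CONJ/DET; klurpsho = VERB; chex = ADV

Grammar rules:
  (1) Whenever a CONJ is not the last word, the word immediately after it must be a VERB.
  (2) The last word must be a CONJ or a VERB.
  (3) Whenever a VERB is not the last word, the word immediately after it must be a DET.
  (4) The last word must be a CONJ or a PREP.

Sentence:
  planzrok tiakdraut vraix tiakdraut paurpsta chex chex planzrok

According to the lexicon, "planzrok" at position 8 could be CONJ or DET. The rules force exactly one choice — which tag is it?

Candidates per position — 1:planzrok {CONJ,DET}; 2:tiakdraut {ADV,CONJ}; 3:vraix {PREP}; 4:tiakdraut {ADV,CONJ}; 5:paurpsta {PREP}; 6:chex {ADV}; 7:chex {ADV}; 8:planzrok {CONJ,DET}.
At position 1, choosing CONJ makes rule 1 impossible to satisfy; hence DET.
At position 2, choosing CONJ makes rule 1 impossible to satisfy; hence ADV.
At position 4, choosing CONJ makes rule 1 impossible to satisfy; hence ADV.
At position 8, choosing DET makes rule 2 impossible to satisfy; hence CONJ.
The only consistent sequence is: DET ADV PREP ADV PREP ADV ADV CONJ.
Check: rule 1 ✓; rule 2 ✓; rule 3 ✓; rule 4 ✓.

CONJ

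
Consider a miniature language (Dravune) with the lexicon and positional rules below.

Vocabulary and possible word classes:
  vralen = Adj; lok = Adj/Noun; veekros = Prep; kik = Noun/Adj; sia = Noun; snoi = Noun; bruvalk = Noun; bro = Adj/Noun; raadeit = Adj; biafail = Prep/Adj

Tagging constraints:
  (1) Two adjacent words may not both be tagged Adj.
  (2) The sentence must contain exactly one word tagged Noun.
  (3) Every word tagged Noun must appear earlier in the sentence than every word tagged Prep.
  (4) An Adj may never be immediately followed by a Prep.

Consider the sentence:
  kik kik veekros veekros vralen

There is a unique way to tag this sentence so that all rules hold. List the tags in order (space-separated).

Candidates per position — 1:kik {Noun,Adj}; 2:kik {Noun,Adj}; 3:veekros {Prep}; 4:veekros {Prep}; 5:vralen {Adj}.
At position 2, choosing Adj makes rule 4 impossible to satisfy; hence Noun.
At position 1, choosing Noun makes rule 2 impossible to satisfy; hence Adj.
The only consistent sequence is: Adj Noun Prep Prep Adj.
Verifying each rule — rule 1 holds; rule 2 holds; rule 3 holds; rule 4 holds.

Adj Noun Prep Prep Adj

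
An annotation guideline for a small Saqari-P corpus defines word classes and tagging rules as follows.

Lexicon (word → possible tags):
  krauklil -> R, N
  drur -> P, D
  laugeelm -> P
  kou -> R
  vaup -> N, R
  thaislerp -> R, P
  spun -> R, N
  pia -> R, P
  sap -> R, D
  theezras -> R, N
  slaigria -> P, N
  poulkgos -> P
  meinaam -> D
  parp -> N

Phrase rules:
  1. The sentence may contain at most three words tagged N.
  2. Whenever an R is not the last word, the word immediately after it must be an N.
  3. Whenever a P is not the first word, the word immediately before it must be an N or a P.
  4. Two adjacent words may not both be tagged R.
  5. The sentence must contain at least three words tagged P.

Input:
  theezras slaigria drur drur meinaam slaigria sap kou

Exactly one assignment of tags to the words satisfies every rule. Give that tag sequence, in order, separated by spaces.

N P P P D N D R

Candidates per position — 1:theezras {R,N}; 2:slaigria {P,N}; 3:drur {P,D}; 4:drur {P,D}; 5:meinaam {D}; 6:slaigria {P,N}; 7:sap {R,D}; 8:kou {R}.
At position 6, choosing P makes rule 3 impossible to satisfy; hence N.
At position 7, choosing R makes rule 2 impossible to satisfy; hence D.
At position 2, choosing N makes rule 5 impossible to satisfy; hence P.
At position 3, choosing D makes rule 5 impossible to satisfy; hence P.
At position 4, choosing D makes rule 5 impossible to satisfy; hence P.
At position 1, choosing R makes rule 2 impossible to satisfy; hence N.
The unique satisfying tagging is: N P P P D N D R.
Checking: rule 1 satisfied; rule 2 satisfied; rule 3 satisfied; rule 4 satisfied; rule 5 satisfied.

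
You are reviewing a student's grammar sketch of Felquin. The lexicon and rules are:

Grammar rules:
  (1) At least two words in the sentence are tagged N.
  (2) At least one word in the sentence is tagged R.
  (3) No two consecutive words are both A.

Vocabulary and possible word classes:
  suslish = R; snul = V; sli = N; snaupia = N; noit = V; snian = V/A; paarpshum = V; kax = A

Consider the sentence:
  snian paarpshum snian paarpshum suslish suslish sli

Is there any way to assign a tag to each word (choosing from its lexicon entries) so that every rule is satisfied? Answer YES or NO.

Candidates per position — 1:snian {V,A}; 2:paarpshum {V}; 3:snian {V,A}; 4:paarpshum {V}; 5:suslish {R}; 6:suslish {R}; 7:sli {N}.
Rule 1 cannot be satisfied by any choice of tags from the lexicon.
So there is no consistent tagging.

NO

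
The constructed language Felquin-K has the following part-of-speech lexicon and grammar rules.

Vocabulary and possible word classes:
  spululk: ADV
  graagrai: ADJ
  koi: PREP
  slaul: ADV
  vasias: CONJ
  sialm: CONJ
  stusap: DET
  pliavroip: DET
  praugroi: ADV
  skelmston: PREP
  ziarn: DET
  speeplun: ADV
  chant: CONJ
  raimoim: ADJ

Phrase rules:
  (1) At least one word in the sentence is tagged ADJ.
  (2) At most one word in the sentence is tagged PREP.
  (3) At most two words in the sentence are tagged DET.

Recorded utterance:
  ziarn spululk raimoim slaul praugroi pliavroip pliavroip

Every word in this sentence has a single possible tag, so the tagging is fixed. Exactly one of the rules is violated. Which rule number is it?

3

Fixed tagging: DET ADV ADJ ADV ADV DET DET.
Checking each rule: R1 pass, R2 pass, R3 fail.
Only rule 3 fails.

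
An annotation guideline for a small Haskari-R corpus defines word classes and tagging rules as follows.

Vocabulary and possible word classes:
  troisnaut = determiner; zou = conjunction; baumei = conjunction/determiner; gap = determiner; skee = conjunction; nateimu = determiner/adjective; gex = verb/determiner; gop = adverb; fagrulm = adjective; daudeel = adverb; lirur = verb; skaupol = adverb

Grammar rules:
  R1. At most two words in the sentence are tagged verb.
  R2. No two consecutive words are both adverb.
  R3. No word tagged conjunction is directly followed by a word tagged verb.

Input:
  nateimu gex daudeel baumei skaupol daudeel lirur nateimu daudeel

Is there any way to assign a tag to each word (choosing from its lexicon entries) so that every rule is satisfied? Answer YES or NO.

Candidates per position — 1:nateimu {determiner,adjective}; 2:gex {verb,determiner}; 3:daudeel {adverb}; 4:baumei {conjunction,determiner}; 5:skaupol {adverb}; 6:daudeel {adverb}; 7:lirur {verb}; 8:nateimu {determiner,adjective}; 9:daudeel {adverb}.
Rule 2 cannot be satisfied by any choice of tags from the lexicon.
So there is no consistent tagging.

NO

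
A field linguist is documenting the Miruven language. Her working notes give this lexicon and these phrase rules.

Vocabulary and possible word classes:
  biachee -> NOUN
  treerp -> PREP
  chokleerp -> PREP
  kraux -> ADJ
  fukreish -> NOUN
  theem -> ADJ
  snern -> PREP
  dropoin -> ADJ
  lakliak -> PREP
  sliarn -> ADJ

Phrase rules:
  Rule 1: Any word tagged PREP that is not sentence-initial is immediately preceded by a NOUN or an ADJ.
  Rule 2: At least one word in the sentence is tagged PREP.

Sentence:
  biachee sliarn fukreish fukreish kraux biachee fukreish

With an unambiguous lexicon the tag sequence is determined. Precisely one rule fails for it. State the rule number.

Fixed tagging: NOUN ADJ NOUN NOUN ADJ NOUN NOUN.
Applying the rules: R1 holds, R2 violated.
Only rule 2 fails.

2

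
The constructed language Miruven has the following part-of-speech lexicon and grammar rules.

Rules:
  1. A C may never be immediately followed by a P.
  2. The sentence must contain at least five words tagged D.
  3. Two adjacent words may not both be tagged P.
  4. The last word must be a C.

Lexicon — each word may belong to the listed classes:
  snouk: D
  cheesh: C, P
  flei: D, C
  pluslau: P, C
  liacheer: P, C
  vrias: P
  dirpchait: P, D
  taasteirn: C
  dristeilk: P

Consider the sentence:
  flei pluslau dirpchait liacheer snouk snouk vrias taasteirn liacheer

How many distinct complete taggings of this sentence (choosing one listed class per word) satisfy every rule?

0

Candidates per position — 1:flei {D,C}; 2:pluslau {P,C}; 3:dirpchait {P,D}; 4:liacheer {P,C}; 5:snouk {D}; 6:snouk {D}; 7:vrias {P}; 8:taasteirn {C}; 9:liacheer {P,C}.
There are 32 candidate sequences in total.
Rule 2 cannot be satisfied by any choice of tags from the lexicon.
So there is no consistent tagging.
Count = 0.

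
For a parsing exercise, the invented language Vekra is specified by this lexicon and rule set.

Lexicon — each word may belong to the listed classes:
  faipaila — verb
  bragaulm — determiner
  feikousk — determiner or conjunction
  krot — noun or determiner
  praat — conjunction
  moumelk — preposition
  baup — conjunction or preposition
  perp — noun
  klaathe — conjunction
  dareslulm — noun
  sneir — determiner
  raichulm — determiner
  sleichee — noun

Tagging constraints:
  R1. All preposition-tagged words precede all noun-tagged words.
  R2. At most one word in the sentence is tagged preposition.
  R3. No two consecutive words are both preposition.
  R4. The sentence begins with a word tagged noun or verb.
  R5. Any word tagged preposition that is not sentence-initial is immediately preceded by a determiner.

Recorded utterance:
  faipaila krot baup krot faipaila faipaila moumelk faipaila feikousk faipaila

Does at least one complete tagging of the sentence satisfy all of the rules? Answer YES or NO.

NO

Candidates per position — 1:faipaila {verb}; 2:krot {noun,determiner}; 3:baup {conjunction,preposition}; 4:krot {noun,determiner}; 5:faipaila {verb}; 6:faipaila {verb}; 7:moumelk {preposition}; 8:faipaila {verb}; 9:feikousk {determiner,conjunction}; 10:faipaila {verb}.
Rule 5 cannot be satisfied by any choice of tags from the lexicon.
So there is no consistent tagging.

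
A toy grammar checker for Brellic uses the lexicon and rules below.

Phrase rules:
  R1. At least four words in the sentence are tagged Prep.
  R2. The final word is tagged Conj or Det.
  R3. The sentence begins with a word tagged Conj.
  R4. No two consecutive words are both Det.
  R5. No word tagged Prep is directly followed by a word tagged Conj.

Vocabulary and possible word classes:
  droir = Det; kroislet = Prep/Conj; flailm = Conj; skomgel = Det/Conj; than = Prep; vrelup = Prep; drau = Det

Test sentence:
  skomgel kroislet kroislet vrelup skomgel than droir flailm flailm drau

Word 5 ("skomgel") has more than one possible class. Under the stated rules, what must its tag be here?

Candidates per position — 1:skomgel {Det,Conj}; 2:kroislet {Prep,Conj}; 3:kroislet {Prep,Conj}; 4:vrelup {Prep}; 5:skomgel {Det,Conj}; 6:than {Prep}; 7:droir {Det}; 8:flailm {Conj}; 9:flailm {Conj}; 10:drau {Det}.
Position 1: Det is ruled out by rule 3; that leaves Conj.
Position 2: Conj is ruled out by rule 1; that leaves Prep.
Position 3: Conj is ruled out by rule 1; that leaves Prep.
Position 5: Conj is ruled out by rule 5; that leaves Det.
The unique satisfying tagging is: Conj Prep Prep Prep Det Prep Det Conj Conj Det.
Verifying each rule — rule 1 ✓; rule 2 ✓; rule 3 ✓; rule 4 ✓; rule 5 ✓.

Det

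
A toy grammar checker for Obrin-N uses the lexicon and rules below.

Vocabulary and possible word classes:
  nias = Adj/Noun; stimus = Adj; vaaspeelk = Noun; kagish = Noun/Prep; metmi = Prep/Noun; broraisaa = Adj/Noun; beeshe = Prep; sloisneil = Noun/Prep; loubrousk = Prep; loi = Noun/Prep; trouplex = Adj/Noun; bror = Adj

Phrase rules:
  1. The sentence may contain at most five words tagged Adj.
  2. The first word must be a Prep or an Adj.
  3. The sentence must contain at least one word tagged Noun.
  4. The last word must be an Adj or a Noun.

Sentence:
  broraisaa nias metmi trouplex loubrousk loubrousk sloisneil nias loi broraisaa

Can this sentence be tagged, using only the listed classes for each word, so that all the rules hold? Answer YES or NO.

YES

Candidates per position — 1:broraisaa {Adj,Noun}; 2:nias {Adj,Noun}; 3:metmi {Prep,Noun}; 4:trouplex {Adj,Noun}; 5:loubrousk {Prep}; 6:loubrousk {Prep}; 7:sloisneil {Noun,Prep}; 8:nias {Adj,Noun}; 9:loi {Noun,Prep}; 10:broraisaa {Adj,Noun}.
One satisfying assignment: Adj Noun Prep Noun Prep Prep Prep Noun Prep Noun.
Rule-by-rule: rule 1 satisfied; rule 2 satisfied; rule 3 satisfied; rule 4 satisfied.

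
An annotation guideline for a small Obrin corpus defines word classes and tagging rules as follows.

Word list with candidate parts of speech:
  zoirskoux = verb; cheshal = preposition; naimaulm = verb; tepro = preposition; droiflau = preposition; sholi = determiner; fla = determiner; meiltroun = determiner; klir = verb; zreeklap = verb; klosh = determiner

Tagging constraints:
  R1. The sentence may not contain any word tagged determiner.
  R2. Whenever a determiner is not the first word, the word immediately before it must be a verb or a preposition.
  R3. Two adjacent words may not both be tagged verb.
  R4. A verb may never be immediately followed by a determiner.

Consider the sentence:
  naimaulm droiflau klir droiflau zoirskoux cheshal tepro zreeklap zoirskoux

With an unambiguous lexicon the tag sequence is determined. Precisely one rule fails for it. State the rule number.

Fixed tagging: verb preposition verb preposition verb preposition preposition verb verb.
Checking each rule: R1 ✓, R2 ✓, R3 ✗, R4 ✓.
Only rule 3 fails.

3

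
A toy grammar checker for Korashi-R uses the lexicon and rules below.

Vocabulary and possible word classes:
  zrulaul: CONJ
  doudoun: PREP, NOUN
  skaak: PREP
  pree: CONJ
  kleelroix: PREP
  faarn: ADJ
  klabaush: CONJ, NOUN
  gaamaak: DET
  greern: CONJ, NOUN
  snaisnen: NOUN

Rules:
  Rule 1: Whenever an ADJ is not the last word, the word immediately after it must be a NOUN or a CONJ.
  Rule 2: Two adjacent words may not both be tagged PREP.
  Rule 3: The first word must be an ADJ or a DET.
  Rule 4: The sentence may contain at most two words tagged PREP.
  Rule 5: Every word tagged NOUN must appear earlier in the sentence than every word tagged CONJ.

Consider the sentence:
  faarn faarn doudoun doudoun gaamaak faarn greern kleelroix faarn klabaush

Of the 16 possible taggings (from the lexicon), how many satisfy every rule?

Candidates per position — 1:faarn {ADJ}; 2:faarn {ADJ}; 3:doudoun {PREP,NOUN}; 4:doudoun {PREP,NOUN}; 5:gaamaak {DET}; 6:faarn {ADJ}; 7:greern {CONJ,NOUN}; 8:kleelroix {PREP}; 9:faarn {ADJ}; 10:klabaush {CONJ,NOUN}.
There are 16 candidate sequences in total.
Rule 1 cannot be satisfied by any choice of tags from the lexicon.
So there is no consistent tagging.
Count = 0.

0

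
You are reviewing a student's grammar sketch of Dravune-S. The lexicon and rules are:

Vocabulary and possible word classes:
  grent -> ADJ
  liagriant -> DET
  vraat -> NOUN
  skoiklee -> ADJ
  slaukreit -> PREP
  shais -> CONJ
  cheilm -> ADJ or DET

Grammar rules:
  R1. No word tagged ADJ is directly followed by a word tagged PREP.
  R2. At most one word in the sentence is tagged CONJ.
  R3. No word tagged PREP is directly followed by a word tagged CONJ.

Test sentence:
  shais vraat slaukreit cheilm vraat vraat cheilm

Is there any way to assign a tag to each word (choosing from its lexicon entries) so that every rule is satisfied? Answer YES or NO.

Candidates per position — 1:shais {CONJ}; 2:vraat {NOUN}; 3:slaukreit {PREP}; 4:cheilm {ADJ,DET}; 5:vraat {NOUN}; 6:vraat {NOUN}; 7:cheilm {ADJ,DET}.
One satisfying assignment: CONJ NOUN PREP ADJ NOUN NOUN ADJ.
Rule-by-rule: rule 1 satisfied; rule 2 satisfied; rule 3 satisfied.

YES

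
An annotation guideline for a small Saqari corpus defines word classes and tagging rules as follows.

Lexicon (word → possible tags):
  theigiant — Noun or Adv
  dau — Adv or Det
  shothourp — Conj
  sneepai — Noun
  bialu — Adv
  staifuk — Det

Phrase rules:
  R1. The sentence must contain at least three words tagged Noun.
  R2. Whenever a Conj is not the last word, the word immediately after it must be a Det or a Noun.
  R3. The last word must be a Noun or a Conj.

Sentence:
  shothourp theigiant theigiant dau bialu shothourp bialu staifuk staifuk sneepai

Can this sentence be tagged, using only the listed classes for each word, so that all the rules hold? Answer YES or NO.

Candidates per position — 1:shothourp {Conj}; 2:theigiant {Noun,Adv}; 3:theigiant {Noun,Adv}; 4:dau {Adv,Det}; 5:bialu {Adv}; 6:shothourp {Conj}; 7:bialu {Adv}; 8:staifuk {Det}; 9:staifuk {Det}; 10:sneepai {Noun}.
Rule 2 cannot be satisfied by any choice of tags from the lexicon.
So there is no consistent tagging.

NO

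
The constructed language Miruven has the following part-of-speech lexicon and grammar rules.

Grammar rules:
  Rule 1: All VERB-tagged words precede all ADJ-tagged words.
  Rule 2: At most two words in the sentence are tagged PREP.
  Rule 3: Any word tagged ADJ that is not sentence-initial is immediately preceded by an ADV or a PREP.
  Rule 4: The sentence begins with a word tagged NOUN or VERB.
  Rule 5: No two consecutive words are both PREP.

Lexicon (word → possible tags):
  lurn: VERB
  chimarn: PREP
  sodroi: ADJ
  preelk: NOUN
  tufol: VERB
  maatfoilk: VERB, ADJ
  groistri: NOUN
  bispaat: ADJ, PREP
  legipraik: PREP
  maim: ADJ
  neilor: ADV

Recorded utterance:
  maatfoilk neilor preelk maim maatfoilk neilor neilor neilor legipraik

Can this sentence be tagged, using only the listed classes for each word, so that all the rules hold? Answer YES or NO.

NO

Candidates per position — 1:maatfoilk {VERB,ADJ}; 2:neilor {ADV}; 3:preelk {NOUN}; 4:maim {ADJ}; 5:maatfoilk {VERB,ADJ}; 6:neilor {ADV}; 7:neilor {ADV}; 8:neilor {ADV}; 9:legipraik {PREP}.
Rule 3 cannot be satisfied by any choice of tags from the lexicon.
So there is no consistent tagging.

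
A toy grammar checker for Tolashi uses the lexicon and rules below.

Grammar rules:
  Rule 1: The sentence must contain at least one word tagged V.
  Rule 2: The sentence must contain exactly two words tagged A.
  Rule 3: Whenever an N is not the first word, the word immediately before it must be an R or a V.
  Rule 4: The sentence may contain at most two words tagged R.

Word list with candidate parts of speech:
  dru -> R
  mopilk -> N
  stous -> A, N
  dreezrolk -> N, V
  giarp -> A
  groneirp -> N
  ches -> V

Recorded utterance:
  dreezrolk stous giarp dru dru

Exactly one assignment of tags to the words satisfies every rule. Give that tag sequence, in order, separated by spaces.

Candidates per position — 1:dreezrolk {N,V}; 2:stous {A,N}; 3:giarp {A}; 4:dru {R}; 5:dru {R}.
Position 1: tagging it N would leave rule 1 unsatisfiable, so it must be V.
Position 2: tagging it N would leave rule 2 unsatisfiable, so it must be A.
The unique satisfying tagging is: V A A R R.
Checking: rule 1 ✓; rule 2 ✓; rule 3 ✓; rule 4 ✓.

V A A R R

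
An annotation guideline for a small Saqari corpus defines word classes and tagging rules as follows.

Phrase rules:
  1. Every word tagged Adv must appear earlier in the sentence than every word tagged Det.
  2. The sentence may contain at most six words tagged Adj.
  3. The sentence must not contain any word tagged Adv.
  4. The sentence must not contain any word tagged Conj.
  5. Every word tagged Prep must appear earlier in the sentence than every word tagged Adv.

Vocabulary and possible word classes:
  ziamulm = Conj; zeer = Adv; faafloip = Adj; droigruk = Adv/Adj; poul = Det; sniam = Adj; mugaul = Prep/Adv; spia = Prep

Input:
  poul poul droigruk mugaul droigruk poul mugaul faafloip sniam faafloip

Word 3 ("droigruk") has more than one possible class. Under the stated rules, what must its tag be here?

Candidates per position — 1:poul {Det}; 2:poul {Det}; 3:droigruk {Adv,Adj}; 4:mugaul {Prep,Adv}; 5:droigruk {Adv,Adj}; 6:poul {Det}; 7:mugaul {Prep,Adv}; 8:faafloip {Adj}; 9:sniam {Adj}; 10:faafloip {Adj}.
Word 3 cannot be Adv — rule 1 would then fail for every completion. It is Adj.
Word 4 cannot be Adv — rule 1 would then fail for every completion. It is Prep.
Word 5 cannot be Adv — rule 1 would then fail for every completion. It is Adj.
Word 7 cannot be Adv — rule 1 would then fail for every completion. It is Prep.
The unique satisfying tagging is: Det Det Adj Prep Adj Det Prep Adj Adj Adj.
Verifying each rule — rule 1 satisfied; rule 2 satisfied; rule 3 satisfied; rule 4 satisfied; rule 5 satisfied.

Adj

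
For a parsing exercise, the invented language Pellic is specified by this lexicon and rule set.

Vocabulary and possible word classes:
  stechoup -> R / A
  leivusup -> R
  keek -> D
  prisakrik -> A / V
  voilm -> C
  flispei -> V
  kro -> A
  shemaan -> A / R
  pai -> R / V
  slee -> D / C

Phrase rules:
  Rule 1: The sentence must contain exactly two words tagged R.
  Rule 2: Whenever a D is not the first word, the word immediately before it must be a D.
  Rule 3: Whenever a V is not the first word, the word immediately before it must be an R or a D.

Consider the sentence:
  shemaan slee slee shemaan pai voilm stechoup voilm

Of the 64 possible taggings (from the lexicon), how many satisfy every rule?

Candidates per position — 1:shemaan {A,R}; 2:slee {D,C}; 3:slee {D,C}; 4:shemaan {A,R}; 5:pai {R,V}; 6:voilm {C}; 7:stechoup {R,A}; 8:voilm {C}.
There are 64 candidate sequences in total.
The sequences that satisfy every rule: A C C A R C R C; A C C R R C A C; A C C R V C R C; R C C A R C A C; R C C R V C A C.
Count = 5.

5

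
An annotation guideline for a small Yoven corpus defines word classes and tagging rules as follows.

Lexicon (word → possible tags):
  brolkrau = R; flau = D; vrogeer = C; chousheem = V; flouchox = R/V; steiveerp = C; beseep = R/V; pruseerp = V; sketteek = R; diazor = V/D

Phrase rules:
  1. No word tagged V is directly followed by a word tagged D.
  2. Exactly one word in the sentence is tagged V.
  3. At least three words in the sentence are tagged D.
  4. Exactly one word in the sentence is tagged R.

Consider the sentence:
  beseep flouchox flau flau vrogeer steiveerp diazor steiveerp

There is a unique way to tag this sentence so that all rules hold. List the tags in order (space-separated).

Candidates per position — 1:beseep {R,V}; 2:flouchox {R,V}; 3:flau {D}; 4:flau {D}; 5:vrogeer {C}; 6:steiveerp {C}; 7:diazor {V,D}; 8:steiveerp {C}.
Position 2: V is ruled out by rule 1; that leaves R.
Position 7: V is ruled out by rule 3; that leaves D.
Position 1: R is ruled out by rule 2; that leaves V.
The unique satisfying tagging is: V R D D C C D C.
Rule-by-rule: rule 1 holds; rule 2 holds; rule 3 holds; rule 4 holds.

V R D D C C D C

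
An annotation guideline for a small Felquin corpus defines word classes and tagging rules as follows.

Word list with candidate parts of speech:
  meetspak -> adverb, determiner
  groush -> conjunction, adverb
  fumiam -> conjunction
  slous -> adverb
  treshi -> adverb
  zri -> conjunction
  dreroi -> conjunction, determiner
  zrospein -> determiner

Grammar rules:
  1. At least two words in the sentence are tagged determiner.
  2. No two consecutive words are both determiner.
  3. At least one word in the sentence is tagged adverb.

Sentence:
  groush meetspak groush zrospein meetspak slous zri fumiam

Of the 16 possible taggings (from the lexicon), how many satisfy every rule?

Candidates per position — 1:groush {conjunction,adverb}; 2:meetspak {adverb,determiner}; 3:groush {conjunction,adverb}; 4:zrospein {determiner}; 5:meetspak {adverb,determiner}; 6:slous {adverb}; 7:zri {conjunction}; 8:fumiam {conjunction}.
There are 16 candidate sequences in total.
The sequences that satisfy every rule: conjunction determiner conjunction determiner adverb adverb conjunction conjunction; conjunction determiner adverb determiner adverb adverb conjunction conjunction; adverb determiner conjunction determiner adverb adverb conjunction conjunction; adverb determiner adverb determiner adverb adverb conjunction conjunction.
Count = 4.

4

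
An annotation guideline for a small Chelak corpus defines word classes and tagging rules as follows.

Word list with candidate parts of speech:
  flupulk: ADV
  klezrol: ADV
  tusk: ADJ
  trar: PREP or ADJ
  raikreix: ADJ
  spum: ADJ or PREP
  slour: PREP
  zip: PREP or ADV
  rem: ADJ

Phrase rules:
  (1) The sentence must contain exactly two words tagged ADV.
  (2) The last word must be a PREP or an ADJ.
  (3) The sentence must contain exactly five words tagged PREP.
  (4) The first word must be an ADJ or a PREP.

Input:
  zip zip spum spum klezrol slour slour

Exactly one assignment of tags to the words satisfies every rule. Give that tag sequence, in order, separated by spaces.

PREP ADV PREP PREP ADV PREP PREP

Candidates per position — 1:zip {PREP,ADV}; 2:zip {PREP,ADV}; 3:spum {ADJ,PREP}; 4:spum {ADJ,PREP}; 5:klezrol {ADV}; 6:slour {PREP}; 7:slour {PREP}.
Word 1 cannot be ADV — rule 4 would then fail for every completion. It is PREP.
Word 2 cannot be PREP — rule 1 would then fail for every completion. It is ADV.
Word 3 cannot be ADJ — rule 3 would then fail for every completion. It is PREP.
Word 4 cannot be ADJ — rule 3 would then fail for every completion. It is PREP.
The only consistent sequence is: PREP ADV PREP PREP ADV PREP PREP.
Checking: rule 1 ✓; rule 2 ✓; rule 3 ✓; rule 4 ✓.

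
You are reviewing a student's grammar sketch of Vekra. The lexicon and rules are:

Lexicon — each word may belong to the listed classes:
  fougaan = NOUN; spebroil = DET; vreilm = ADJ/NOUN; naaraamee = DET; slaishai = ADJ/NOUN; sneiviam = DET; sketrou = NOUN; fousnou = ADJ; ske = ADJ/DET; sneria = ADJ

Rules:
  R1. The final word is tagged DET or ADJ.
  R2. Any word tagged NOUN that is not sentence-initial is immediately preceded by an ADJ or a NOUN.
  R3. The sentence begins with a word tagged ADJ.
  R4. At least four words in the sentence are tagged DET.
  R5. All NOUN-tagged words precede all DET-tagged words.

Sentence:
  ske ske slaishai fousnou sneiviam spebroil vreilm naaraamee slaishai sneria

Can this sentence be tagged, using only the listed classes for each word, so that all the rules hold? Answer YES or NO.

Candidates per position — 1:ske {ADJ,DET}; 2:ske {ADJ,DET}; 3:slaishai {ADJ,NOUN}; 4:fousnou {ADJ}; 5:sneiviam {DET}; 6:spebroil {DET}; 7:vreilm {ADJ,NOUN}; 8:naaraamee {DET}; 9:slaishai {ADJ,NOUN}; 10:sneria {ADJ}.
One satisfying assignment: ADJ DET ADJ ADJ DET DET ADJ DET ADJ ADJ.
Verifying each rule — rule 1 satisfied; rule 2 satisfied; rule 3 satisfied; rule 4 satisfied; rule 5 satisfied.

YES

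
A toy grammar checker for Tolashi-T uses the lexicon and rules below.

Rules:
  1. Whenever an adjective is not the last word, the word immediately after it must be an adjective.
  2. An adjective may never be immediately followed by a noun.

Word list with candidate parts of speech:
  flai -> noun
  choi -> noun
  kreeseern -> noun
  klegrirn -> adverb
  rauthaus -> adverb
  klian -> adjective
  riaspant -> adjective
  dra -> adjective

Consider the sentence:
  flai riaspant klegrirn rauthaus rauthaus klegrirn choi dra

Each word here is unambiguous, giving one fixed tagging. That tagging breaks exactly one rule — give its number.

Fixed tagging: noun adjective adverb adverb adverb adverb noun adjective.
Applying the rules: R1 ✗, R2 ✓.
Only rule 1 fails.

1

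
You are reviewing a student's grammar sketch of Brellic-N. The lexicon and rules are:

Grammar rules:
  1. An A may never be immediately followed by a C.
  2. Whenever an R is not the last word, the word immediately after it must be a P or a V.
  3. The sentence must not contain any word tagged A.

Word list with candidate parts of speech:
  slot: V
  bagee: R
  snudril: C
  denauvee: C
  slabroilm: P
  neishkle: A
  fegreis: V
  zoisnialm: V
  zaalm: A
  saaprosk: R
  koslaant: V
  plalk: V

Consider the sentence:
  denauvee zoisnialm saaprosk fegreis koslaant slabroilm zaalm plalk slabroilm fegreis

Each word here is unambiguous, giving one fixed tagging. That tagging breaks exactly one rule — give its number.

Fixed tagging: C V R V V P A V P V.
Applying the rules: R1 ✓, R2 ✓, R3 ✗.
Only rule 3 fails.

3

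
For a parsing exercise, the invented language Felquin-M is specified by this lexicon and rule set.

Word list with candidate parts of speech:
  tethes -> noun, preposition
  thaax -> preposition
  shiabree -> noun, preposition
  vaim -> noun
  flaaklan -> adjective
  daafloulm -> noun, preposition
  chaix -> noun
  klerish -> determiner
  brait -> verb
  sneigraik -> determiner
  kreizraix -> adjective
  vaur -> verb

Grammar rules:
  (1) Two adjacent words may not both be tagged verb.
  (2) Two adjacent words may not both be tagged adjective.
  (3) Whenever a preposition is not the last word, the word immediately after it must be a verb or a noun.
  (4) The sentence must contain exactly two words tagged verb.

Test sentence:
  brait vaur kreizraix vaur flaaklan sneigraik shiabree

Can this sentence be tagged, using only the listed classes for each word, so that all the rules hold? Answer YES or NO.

NO

Candidates per position — 1:brait {verb}; 2:vaur {verb}; 3:kreizraix {adjective}; 4:vaur {verb}; 5:flaaklan {adjective}; 6:sneigraik {determiner}; 7:shiabree {noun,preposition}.
Rule 1 cannot be satisfied by any choice of tags from the lexicon.
So there is no consistent tagging.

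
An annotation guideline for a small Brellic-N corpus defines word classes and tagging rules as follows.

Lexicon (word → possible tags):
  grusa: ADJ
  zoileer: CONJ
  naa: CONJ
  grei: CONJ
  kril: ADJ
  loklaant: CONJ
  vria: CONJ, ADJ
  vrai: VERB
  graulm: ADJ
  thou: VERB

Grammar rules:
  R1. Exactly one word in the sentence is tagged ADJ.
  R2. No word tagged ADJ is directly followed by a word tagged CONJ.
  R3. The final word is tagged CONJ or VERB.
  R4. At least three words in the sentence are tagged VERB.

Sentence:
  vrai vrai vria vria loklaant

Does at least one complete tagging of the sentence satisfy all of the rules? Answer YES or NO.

NO

Candidates per position — 1:vrai {VERB}; 2:vrai {VERB}; 3:vria {CONJ,ADJ}; 4:vria {CONJ,ADJ}; 5:loklaant {CONJ}.
Rule 4 cannot be satisfied by any choice of tags from the lexicon.
So there is no consistent tagging.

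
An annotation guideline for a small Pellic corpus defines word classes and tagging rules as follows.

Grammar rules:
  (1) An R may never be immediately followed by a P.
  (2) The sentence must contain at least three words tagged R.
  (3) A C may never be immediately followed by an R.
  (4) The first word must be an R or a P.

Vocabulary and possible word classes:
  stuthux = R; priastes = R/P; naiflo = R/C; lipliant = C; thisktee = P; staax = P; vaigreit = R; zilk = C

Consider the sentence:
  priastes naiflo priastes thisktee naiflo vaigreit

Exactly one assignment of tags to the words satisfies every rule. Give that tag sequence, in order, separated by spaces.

Candidates per position — 1:priastes {R,P}; 2:naiflo {R,C}; 3:priastes {R,P}; 4:thisktee {P}; 5:naiflo {R,C}; 6:vaigreit {R}.
At position 2, choosing R makes rule 1 impossible to satisfy; hence C.
At position 3, choosing R makes rule 1 impossible to satisfy; hence P.
At position 5, choosing C makes rule 2 impossible to satisfy; hence R.
At position 1, choosing P makes rule 2 impossible to satisfy; hence R.
The only consistent sequence is: R C P P R R.
Checking: rule 1 ok; rule 2 ok; rule 3 ok; rule 4 ok.

R C P P R R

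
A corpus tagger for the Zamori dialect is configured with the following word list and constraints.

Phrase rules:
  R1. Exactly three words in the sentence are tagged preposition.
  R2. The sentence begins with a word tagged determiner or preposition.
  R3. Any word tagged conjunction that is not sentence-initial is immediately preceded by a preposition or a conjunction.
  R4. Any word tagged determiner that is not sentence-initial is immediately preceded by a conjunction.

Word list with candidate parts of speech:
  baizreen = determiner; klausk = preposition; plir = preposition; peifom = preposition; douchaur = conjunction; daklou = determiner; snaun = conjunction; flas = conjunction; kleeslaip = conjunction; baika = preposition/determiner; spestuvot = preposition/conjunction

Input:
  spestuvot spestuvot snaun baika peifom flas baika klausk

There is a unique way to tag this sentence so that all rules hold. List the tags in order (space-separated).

Candidates per position — 1:spestuvot {preposition,conjunction}; 2:spestuvot {preposition,conjunction}; 3:snaun {conjunction}; 4:baika {preposition,determiner}; 5:peifom {preposition}; 6:flas {conjunction}; 7:baika {preposition,determiner}; 8:klausk {preposition}.
At position 1, choosing conjunction makes rule 2 impossible to satisfy; hence preposition.
At position 2, choosing preposition makes rule 1 impossible to satisfy; hence conjunction.
At position 4, choosing preposition makes rule 1 impossible to satisfy; hence determiner.
At position 7, choosing preposition makes rule 1 impossible to satisfy; hence determiner.
The only consistent sequence is: preposition conjunction conjunction determiner preposition conjunction determiner preposition.
Rule-by-rule: rule 1 ✓; rule 2 ✓; rule 3 ✓; rule 4 ✓.

preposition conjunction conjunction determiner preposition conjunction determiner preposition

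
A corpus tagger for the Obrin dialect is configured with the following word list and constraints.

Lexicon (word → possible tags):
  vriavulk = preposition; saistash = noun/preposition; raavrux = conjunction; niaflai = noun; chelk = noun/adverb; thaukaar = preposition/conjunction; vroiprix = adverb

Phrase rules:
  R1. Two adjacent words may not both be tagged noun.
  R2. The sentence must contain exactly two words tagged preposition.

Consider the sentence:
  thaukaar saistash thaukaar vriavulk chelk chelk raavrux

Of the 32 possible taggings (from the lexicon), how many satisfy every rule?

Candidates per position — 1:thaukaar {preposition,conjunction}; 2:saistash {noun,preposition}; 3:thaukaar {preposition,conjunction}; 4:vriavulk {preposition}; 5:chelk {noun,adverb}; 6:chelk {noun,adverb}; 7:raavrux {conjunction}.
There are 32 candidate sequences in total.
Checking each against the rules leaves 9 sequences.
Count = 9.

9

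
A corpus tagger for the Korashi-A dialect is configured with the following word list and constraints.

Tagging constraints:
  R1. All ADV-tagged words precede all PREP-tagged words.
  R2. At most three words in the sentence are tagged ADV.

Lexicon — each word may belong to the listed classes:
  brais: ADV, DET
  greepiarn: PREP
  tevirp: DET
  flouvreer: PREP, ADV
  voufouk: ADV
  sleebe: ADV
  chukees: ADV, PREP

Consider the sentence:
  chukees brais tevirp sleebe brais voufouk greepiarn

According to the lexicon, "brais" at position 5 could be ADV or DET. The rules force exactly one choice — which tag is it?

Candidates per position — 1:chukees {ADV,PREP}; 2:brais {ADV,DET}; 3:tevirp {DET}; 4:sleebe {ADV}; 5:brais {ADV,DET}; 6:voufouk {ADV}; 7:greepiarn {PREP}.
If word 1 were PREP, no tagging could satisfy rule 1; so word 1 is ADV.
If word 2 were ADV, no tagging could satisfy rule 2; so word 2 is DET.
If word 5 were ADV, no tagging could satisfy rule 2; so word 5 is DET.
The unique satisfying tagging is: ADV DET DET ADV DET ADV PREP.
Verifying each rule — rule 1 satisfied; rule 2 satisfied.

DET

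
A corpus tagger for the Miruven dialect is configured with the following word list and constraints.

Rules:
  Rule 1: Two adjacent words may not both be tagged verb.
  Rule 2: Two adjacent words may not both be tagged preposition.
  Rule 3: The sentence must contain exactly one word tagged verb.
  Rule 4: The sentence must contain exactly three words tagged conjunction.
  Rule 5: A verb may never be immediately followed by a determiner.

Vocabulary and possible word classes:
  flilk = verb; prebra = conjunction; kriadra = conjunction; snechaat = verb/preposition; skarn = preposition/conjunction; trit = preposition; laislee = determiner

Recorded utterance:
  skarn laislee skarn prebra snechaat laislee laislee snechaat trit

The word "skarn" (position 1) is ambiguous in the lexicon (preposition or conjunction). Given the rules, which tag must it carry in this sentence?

conjunction

Candidates per position — 1:skarn {preposition,conjunction}; 2:laislee {determiner}; 3:skarn {preposition,conjunction}; 4:prebra {conjunction}; 5:snechaat {verb,preposition}; 6:laislee {determiner}; 7:laislee {determiner}; 8:snechaat {verb,preposition}; 9:trit {preposition}.
Word 1 cannot be preposition — rule 4 would then fail for every completion. It is conjunction.
Word 3 cannot be preposition — rule 4 would then fail for every completion. It is conjunction.
Word 5 cannot be verb — rule 5 would then fail for every completion. It is preposition.
Word 8 cannot be preposition — rule 2 would then fail for every completion. It is verb.
That leaves exactly one tagging: conjunction determiner conjunction conjunction preposition determiner determiner verb preposition.
Checking: rule 1 satisfied; rule 2 satisfied; rule 3 satisfied; rule 4 satisfied; rule 5 satisfied.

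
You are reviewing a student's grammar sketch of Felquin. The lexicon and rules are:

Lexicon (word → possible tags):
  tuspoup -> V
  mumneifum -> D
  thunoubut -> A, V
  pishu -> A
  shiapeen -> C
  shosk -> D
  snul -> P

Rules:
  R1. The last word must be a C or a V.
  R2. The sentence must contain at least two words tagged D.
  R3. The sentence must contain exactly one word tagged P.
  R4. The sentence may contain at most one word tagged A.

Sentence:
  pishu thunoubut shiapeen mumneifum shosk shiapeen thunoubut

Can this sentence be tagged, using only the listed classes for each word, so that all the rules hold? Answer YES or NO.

Candidates per position — 1:pishu {A}; 2:thunoubut {A,V}; 3:shiapeen {C}; 4:mumneifum {D}; 5:shosk {D}; 6:shiapeen {C}; 7:thunoubut {A,V}.
Rule 3 cannot be satisfied by any choice of tags from the lexicon.
So there is no consistent tagging.

NO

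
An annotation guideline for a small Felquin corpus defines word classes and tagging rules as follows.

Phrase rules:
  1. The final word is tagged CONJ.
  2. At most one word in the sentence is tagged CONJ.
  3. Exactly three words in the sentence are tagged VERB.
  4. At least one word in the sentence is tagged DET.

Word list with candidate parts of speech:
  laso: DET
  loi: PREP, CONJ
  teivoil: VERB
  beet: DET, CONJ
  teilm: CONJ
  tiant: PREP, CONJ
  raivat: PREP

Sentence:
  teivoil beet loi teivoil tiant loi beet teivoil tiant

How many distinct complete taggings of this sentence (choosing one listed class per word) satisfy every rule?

Candidates per position — 1:teivoil {VERB}; 2:beet {DET,CONJ}; 3:loi {PREP,CONJ}; 4:teivoil {VERB}; 5:tiant {PREP,CONJ}; 6:loi {PREP,CONJ}; 7:beet {DET,CONJ}; 8:teivoil {VERB}; 9:tiant {PREP,CONJ}.
There are 64 candidate sequences in total.
The sequences that satisfy every rule: VERB DET PREP VERB PREP PREP DET VERB CONJ.
Count = 1.

1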